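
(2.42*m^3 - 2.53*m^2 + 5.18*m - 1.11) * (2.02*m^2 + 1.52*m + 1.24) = 4.8884*m^5 - 1.4322*m^4 + 9.6188*m^3 + 2.4942*m^2 + 4.736*m - 1.3764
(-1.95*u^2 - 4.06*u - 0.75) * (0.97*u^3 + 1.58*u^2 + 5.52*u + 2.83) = -1.8915*u^5 - 7.0192*u^4 - 17.9063*u^3 - 29.1147*u^2 - 15.6298*u - 2.1225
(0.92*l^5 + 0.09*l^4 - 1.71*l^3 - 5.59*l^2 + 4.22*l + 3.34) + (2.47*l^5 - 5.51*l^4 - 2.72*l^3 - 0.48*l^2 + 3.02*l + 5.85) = 3.39*l^5 - 5.42*l^4 - 4.43*l^3 - 6.07*l^2 + 7.24*l + 9.19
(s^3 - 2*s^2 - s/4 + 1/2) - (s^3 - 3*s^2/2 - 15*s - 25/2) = -s^2/2 + 59*s/4 + 13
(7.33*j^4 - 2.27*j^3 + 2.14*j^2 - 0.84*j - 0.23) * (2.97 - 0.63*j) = -4.6179*j^5 + 23.2002*j^4 - 8.0901*j^3 + 6.885*j^2 - 2.3499*j - 0.6831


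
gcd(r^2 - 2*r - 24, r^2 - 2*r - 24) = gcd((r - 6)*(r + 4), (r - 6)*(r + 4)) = r^2 - 2*r - 24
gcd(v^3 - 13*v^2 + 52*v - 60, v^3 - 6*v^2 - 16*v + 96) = v - 6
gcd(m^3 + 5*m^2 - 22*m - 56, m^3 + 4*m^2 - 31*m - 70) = m^2 + 9*m + 14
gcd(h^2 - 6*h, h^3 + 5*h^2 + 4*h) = h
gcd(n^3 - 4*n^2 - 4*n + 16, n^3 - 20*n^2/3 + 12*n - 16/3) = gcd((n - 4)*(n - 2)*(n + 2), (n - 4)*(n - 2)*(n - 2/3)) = n^2 - 6*n + 8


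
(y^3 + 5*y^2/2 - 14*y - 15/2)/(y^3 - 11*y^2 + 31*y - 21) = (2*y^2 + 11*y + 5)/(2*(y^2 - 8*y + 7))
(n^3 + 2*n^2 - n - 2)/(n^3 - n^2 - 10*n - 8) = (n - 1)/(n - 4)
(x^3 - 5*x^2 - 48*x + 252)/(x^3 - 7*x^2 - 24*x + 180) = (x + 7)/(x + 5)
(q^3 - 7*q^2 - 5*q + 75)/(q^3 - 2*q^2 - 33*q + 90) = (q^2 - 2*q - 15)/(q^2 + 3*q - 18)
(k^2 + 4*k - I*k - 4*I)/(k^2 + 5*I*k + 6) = (k + 4)/(k + 6*I)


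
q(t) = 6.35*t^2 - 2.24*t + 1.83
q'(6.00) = 73.96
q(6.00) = 216.99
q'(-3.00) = -40.34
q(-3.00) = 65.70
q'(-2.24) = -30.69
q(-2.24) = 38.71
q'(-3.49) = -46.56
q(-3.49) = 86.99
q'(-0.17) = -4.40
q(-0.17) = 2.39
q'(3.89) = 47.16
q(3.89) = 89.21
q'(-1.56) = -22.05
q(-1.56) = 20.78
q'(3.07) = 36.75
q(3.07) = 54.80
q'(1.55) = 17.44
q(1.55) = 13.61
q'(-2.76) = -37.29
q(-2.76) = 56.38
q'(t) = 12.7*t - 2.24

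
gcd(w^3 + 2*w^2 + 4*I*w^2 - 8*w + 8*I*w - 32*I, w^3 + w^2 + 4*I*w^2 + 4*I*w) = w + 4*I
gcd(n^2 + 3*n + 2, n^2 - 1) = n + 1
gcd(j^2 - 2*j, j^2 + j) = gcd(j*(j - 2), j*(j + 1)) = j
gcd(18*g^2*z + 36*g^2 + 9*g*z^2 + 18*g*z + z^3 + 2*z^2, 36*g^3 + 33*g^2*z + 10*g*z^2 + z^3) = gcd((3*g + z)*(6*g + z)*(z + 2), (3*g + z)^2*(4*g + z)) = 3*g + z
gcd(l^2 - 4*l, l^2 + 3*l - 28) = l - 4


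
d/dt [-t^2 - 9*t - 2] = -2*t - 9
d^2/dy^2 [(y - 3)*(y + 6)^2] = 6*y + 18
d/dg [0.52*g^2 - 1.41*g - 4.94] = 1.04*g - 1.41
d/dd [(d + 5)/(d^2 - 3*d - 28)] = (d^2 - 3*d - (d + 5)*(2*d - 3) - 28)/(-d^2 + 3*d + 28)^2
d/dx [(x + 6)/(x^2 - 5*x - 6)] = (x^2 - 5*x - (x + 6)*(2*x - 5) - 6)/(-x^2 + 5*x + 6)^2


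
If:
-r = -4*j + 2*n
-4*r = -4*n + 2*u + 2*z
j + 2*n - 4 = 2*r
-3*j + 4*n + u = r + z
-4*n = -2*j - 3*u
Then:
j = -16/25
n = -2/25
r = -12/5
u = 8/25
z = 108/25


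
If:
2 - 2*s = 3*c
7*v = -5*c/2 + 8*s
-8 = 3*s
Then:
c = 22/9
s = -8/3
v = -247/63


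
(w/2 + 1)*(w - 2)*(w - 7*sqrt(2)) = w^3/2 - 7*sqrt(2)*w^2/2 - 2*w + 14*sqrt(2)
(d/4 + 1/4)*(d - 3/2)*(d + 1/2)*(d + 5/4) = d^4/4 + 5*d^3/16 - 7*d^2/16 - 47*d/64 - 15/64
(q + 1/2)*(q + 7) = q^2 + 15*q/2 + 7/2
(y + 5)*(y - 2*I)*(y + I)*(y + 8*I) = y^4 + 5*y^3 + 7*I*y^3 + 10*y^2 + 35*I*y^2 + 50*y + 16*I*y + 80*I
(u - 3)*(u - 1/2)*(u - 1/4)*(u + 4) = u^4 + u^3/4 - 101*u^2/8 + 73*u/8 - 3/2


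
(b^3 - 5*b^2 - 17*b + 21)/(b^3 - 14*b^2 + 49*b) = (b^2 + 2*b - 3)/(b*(b - 7))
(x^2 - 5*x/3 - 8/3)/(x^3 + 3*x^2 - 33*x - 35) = (x - 8/3)/(x^2 + 2*x - 35)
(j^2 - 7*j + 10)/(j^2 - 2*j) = (j - 5)/j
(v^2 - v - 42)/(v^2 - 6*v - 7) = (v + 6)/(v + 1)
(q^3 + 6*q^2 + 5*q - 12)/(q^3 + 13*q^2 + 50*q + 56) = (q^2 + 2*q - 3)/(q^2 + 9*q + 14)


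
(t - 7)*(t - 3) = t^2 - 10*t + 21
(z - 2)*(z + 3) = z^2 + z - 6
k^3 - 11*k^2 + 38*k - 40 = (k - 5)*(k - 4)*(k - 2)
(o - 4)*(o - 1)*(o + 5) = o^3 - 21*o + 20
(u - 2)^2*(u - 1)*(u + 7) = u^4 + 2*u^3 - 27*u^2 + 52*u - 28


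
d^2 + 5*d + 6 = (d + 2)*(d + 3)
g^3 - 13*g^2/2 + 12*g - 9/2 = (g - 3)^2*(g - 1/2)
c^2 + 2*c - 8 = (c - 2)*(c + 4)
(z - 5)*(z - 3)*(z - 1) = z^3 - 9*z^2 + 23*z - 15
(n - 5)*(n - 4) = n^2 - 9*n + 20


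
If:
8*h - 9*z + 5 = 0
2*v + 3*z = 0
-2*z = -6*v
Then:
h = -5/8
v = 0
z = 0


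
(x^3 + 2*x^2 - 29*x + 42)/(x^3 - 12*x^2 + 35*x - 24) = (x^2 + 5*x - 14)/(x^2 - 9*x + 8)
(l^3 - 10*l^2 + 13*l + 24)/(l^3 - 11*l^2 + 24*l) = (l + 1)/l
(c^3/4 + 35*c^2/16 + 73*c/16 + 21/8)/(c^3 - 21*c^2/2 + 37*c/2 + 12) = (4*c^3 + 35*c^2 + 73*c + 42)/(8*(2*c^3 - 21*c^2 + 37*c + 24))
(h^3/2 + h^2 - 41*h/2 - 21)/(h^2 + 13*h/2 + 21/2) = (h^3 + 2*h^2 - 41*h - 42)/(2*h^2 + 13*h + 21)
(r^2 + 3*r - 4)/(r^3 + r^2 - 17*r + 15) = (r + 4)/(r^2 + 2*r - 15)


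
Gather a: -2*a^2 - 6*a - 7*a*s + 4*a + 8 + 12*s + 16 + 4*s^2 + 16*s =-2*a^2 + a*(-7*s - 2) + 4*s^2 + 28*s + 24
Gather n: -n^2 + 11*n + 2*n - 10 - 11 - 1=-n^2 + 13*n - 22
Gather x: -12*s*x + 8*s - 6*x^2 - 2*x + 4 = 8*s - 6*x^2 + x*(-12*s - 2) + 4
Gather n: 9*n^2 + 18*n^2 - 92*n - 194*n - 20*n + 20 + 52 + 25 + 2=27*n^2 - 306*n + 99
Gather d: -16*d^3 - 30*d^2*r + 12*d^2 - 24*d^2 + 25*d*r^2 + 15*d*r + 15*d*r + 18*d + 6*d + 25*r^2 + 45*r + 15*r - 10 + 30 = -16*d^3 + d^2*(-30*r - 12) + d*(25*r^2 + 30*r + 24) + 25*r^2 + 60*r + 20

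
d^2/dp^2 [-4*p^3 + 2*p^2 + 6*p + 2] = 4 - 24*p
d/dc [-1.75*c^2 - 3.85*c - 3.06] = -3.5*c - 3.85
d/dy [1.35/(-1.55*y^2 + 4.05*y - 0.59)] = (4.185*y - 5.4675)/(1.55*y^2 - 4.05*y + 0.59)^2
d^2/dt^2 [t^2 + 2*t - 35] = 2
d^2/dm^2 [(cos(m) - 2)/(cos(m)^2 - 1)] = (-22*cos(m) - 32*cos(2*m) + 21*cos(3*m) - 16*cos(4*m) + cos(5*m) + 48)/(16*sin(m)^6)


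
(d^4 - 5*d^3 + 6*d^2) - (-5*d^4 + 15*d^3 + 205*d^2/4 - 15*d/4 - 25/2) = 6*d^4 - 20*d^3 - 181*d^2/4 + 15*d/4 + 25/2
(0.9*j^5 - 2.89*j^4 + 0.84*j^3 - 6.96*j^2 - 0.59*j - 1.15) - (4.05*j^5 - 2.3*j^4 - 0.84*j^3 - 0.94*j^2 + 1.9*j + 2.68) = -3.15*j^5 - 0.59*j^4 + 1.68*j^3 - 6.02*j^2 - 2.49*j - 3.83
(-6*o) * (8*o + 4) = -48*o^2 - 24*o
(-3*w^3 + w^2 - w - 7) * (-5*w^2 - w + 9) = 15*w^5 - 2*w^4 - 23*w^3 + 45*w^2 - 2*w - 63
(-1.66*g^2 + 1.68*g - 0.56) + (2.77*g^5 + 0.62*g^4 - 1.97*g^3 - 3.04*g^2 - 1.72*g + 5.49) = 2.77*g^5 + 0.62*g^4 - 1.97*g^3 - 4.7*g^2 - 0.04*g + 4.93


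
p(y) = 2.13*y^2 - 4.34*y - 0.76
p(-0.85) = 4.47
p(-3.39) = 38.43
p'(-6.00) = -29.90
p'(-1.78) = -11.92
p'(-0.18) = -5.11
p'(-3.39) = -18.78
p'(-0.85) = -7.96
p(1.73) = -1.89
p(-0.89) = 4.79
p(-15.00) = 543.59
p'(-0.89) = -8.13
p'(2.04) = 4.35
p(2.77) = 3.56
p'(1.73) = 3.03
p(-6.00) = 101.96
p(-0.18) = 0.09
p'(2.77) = 7.46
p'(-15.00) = -68.24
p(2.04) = -0.75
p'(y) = 4.26*y - 4.34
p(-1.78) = 13.71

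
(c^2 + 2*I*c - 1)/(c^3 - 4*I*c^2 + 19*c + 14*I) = (c + I)/(c^2 - 5*I*c + 14)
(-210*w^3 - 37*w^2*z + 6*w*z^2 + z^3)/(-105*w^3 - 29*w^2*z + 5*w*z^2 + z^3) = (-30*w^2 - w*z + z^2)/(-15*w^2 - 2*w*z + z^2)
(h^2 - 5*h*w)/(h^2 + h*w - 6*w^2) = h*(h - 5*w)/(h^2 + h*w - 6*w^2)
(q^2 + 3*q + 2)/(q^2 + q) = (q + 2)/q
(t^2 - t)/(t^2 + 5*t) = (t - 1)/(t + 5)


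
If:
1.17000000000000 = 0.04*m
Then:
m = 29.25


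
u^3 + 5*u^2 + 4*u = u*(u + 1)*(u + 4)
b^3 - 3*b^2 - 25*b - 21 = (b - 7)*(b + 1)*(b + 3)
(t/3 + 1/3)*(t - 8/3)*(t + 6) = t^3/3 + 13*t^2/9 - 38*t/9 - 16/3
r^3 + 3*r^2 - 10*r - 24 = (r - 3)*(r + 2)*(r + 4)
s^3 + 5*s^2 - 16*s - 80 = (s - 4)*(s + 4)*(s + 5)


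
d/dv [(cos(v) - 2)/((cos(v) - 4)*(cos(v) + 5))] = (cos(v)^2 - 4*cos(v) + 18)*sin(v)/((cos(v) - 4)^2*(cos(v) + 5)^2)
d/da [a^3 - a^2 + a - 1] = 3*a^2 - 2*a + 1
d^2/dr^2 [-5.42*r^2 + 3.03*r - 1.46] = -10.8400000000000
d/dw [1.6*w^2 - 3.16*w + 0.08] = 3.2*w - 3.16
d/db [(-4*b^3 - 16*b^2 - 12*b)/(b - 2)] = 8*(-b^3 + b^2 + 8*b + 3)/(b^2 - 4*b + 4)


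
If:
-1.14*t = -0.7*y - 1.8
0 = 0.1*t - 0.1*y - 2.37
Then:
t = -33.61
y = -57.31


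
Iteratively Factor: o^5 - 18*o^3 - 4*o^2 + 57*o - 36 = (o - 1)*(o^4 + o^3 - 17*o^2 - 21*o + 36) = (o - 1)*(o + 3)*(o^3 - 2*o^2 - 11*o + 12) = (o - 1)*(o + 3)^2*(o^2 - 5*o + 4) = (o - 4)*(o - 1)*(o + 3)^2*(o - 1)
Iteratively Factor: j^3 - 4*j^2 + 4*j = (j - 2)*(j^2 - 2*j) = (j - 2)^2*(j)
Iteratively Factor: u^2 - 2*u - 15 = (u - 5)*(u + 3)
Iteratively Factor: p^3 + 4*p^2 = (p)*(p^2 + 4*p) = p*(p + 4)*(p)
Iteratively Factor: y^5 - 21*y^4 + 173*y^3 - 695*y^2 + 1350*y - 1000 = (y - 5)*(y^4 - 16*y^3 + 93*y^2 - 230*y + 200) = (y - 5)*(y - 4)*(y^3 - 12*y^2 + 45*y - 50) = (y - 5)^2*(y - 4)*(y^2 - 7*y + 10) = (y - 5)^2*(y - 4)*(y - 2)*(y - 5)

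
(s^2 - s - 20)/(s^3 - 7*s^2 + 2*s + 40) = (s + 4)/(s^2 - 2*s - 8)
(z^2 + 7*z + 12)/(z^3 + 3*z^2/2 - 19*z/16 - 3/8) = 16*(z^2 + 7*z + 12)/(16*z^3 + 24*z^2 - 19*z - 6)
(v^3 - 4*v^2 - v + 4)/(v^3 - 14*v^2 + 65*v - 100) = (v^2 - 1)/(v^2 - 10*v + 25)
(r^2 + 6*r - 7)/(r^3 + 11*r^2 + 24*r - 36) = (r + 7)/(r^2 + 12*r + 36)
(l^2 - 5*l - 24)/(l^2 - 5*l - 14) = (-l^2 + 5*l + 24)/(-l^2 + 5*l + 14)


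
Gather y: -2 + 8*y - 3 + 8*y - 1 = 16*y - 6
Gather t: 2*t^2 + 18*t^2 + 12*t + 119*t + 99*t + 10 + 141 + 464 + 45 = 20*t^2 + 230*t + 660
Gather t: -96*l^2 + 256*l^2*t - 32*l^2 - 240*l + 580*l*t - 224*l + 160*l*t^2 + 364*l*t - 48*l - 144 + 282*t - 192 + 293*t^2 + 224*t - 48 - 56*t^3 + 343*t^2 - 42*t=-128*l^2 - 512*l - 56*t^3 + t^2*(160*l + 636) + t*(256*l^2 + 944*l + 464) - 384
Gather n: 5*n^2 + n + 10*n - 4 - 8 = 5*n^2 + 11*n - 12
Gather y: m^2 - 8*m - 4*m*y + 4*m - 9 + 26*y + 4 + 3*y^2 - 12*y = m^2 - 4*m + 3*y^2 + y*(14 - 4*m) - 5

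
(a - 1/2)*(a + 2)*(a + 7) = a^3 + 17*a^2/2 + 19*a/2 - 7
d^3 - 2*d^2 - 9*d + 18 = (d - 3)*(d - 2)*(d + 3)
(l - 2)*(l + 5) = l^2 + 3*l - 10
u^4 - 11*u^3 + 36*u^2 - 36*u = u*(u - 6)*(u - 3)*(u - 2)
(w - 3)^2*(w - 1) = w^3 - 7*w^2 + 15*w - 9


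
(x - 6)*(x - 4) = x^2 - 10*x + 24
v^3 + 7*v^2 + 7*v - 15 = (v - 1)*(v + 3)*(v + 5)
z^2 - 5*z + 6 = (z - 3)*(z - 2)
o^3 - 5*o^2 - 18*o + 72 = (o - 6)*(o - 3)*(o + 4)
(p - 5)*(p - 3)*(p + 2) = p^3 - 6*p^2 - p + 30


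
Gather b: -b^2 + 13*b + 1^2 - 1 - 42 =-b^2 + 13*b - 42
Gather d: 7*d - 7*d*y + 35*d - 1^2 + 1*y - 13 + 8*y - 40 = d*(42 - 7*y) + 9*y - 54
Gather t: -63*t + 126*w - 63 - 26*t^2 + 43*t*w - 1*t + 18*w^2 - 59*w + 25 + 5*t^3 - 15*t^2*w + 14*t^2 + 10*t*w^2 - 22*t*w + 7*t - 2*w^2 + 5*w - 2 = 5*t^3 + t^2*(-15*w - 12) + t*(10*w^2 + 21*w - 57) + 16*w^2 + 72*w - 40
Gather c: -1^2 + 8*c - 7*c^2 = -7*c^2 + 8*c - 1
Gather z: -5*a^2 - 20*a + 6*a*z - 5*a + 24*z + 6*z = -5*a^2 - 25*a + z*(6*a + 30)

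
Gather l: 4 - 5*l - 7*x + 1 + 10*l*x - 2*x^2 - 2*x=l*(10*x - 5) - 2*x^2 - 9*x + 5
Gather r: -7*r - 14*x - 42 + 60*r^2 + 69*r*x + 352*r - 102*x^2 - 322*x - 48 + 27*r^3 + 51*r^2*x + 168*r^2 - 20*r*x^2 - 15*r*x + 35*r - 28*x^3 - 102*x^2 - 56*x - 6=27*r^3 + r^2*(51*x + 228) + r*(-20*x^2 + 54*x + 380) - 28*x^3 - 204*x^2 - 392*x - 96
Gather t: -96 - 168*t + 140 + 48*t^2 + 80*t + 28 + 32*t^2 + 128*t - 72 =80*t^2 + 40*t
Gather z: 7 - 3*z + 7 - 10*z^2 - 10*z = -10*z^2 - 13*z + 14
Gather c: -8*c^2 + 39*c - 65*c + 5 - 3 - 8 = -8*c^2 - 26*c - 6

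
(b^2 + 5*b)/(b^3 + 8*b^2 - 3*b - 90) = b/(b^2 + 3*b - 18)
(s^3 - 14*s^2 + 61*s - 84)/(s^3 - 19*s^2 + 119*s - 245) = (s^2 - 7*s + 12)/(s^2 - 12*s + 35)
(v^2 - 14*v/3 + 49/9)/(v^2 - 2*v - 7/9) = (3*v - 7)/(3*v + 1)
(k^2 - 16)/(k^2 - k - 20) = (k - 4)/(k - 5)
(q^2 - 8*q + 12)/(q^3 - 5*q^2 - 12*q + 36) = 1/(q + 3)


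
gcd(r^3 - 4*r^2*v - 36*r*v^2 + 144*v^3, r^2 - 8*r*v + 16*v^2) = r - 4*v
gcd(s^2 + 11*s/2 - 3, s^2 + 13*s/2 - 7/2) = s - 1/2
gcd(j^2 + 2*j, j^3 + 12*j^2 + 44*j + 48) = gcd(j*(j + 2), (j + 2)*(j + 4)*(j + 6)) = j + 2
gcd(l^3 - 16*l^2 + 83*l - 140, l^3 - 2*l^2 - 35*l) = l - 7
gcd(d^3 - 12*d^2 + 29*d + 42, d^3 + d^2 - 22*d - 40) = 1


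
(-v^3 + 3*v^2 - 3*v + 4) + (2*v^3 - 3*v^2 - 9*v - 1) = v^3 - 12*v + 3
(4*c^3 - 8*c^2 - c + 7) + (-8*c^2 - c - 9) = 4*c^3 - 16*c^2 - 2*c - 2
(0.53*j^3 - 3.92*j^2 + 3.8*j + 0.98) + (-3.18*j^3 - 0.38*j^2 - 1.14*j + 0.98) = -2.65*j^3 - 4.3*j^2 + 2.66*j + 1.96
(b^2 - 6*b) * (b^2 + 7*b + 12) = b^4 + b^3 - 30*b^2 - 72*b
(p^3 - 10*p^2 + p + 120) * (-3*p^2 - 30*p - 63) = -3*p^5 + 234*p^3 + 240*p^2 - 3663*p - 7560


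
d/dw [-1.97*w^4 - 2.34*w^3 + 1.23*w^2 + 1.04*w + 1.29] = -7.88*w^3 - 7.02*w^2 + 2.46*w + 1.04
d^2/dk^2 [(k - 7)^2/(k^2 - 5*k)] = 2*(-9*k^3 + 147*k^2 - 735*k + 1225)/(k^3*(k^3 - 15*k^2 + 75*k - 125))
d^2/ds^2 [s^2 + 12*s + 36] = 2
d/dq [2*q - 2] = 2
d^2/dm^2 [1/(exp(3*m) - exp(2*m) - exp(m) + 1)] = (9*exp(3*m) + 7*exp(2*m) + 7*exp(m) + 1)*exp(m)/(exp(7*m) - exp(6*m) - 3*exp(5*m) + 3*exp(4*m) + 3*exp(3*m) - 3*exp(2*m) - exp(m) + 1)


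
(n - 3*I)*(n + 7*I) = n^2 + 4*I*n + 21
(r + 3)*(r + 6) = r^2 + 9*r + 18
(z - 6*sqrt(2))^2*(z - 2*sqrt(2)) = z^3 - 14*sqrt(2)*z^2 + 120*z - 144*sqrt(2)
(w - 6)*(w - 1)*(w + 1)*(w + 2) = w^4 - 4*w^3 - 13*w^2 + 4*w + 12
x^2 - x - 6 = (x - 3)*(x + 2)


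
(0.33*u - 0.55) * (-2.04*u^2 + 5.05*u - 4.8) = -0.6732*u^3 + 2.7885*u^2 - 4.3615*u + 2.64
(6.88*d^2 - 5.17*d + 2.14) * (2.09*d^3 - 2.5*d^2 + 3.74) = 14.3792*d^5 - 28.0053*d^4 + 17.3976*d^3 + 20.3812*d^2 - 19.3358*d + 8.0036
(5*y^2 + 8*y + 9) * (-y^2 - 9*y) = -5*y^4 - 53*y^3 - 81*y^2 - 81*y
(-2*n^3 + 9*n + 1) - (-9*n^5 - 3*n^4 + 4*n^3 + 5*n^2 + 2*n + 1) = 9*n^5 + 3*n^4 - 6*n^3 - 5*n^2 + 7*n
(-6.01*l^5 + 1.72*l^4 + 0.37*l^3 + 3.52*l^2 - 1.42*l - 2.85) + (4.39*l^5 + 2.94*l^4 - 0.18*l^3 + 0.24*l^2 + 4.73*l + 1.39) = -1.62*l^5 + 4.66*l^4 + 0.19*l^3 + 3.76*l^2 + 3.31*l - 1.46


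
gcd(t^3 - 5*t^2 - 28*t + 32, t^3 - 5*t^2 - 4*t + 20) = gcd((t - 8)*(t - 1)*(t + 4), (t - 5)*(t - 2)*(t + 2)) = 1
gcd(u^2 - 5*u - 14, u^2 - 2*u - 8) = u + 2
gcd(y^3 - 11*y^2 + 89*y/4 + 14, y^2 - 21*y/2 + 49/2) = y - 7/2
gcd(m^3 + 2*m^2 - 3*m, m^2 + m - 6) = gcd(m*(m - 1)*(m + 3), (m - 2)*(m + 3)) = m + 3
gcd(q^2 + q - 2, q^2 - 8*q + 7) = q - 1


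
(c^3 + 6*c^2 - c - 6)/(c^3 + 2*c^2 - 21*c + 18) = (c + 1)/(c - 3)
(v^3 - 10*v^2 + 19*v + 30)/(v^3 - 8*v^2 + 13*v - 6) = (v^2 - 4*v - 5)/(v^2 - 2*v + 1)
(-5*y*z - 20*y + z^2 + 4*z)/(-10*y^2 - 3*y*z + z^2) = (z + 4)/(2*y + z)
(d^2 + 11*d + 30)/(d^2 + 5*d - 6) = (d + 5)/(d - 1)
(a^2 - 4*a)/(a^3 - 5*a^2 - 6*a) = (4 - a)/(-a^2 + 5*a + 6)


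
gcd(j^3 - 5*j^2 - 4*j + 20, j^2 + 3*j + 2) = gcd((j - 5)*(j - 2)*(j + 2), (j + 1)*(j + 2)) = j + 2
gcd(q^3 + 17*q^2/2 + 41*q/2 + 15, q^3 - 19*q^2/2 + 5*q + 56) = q + 2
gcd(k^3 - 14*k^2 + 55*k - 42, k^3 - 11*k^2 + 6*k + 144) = k - 6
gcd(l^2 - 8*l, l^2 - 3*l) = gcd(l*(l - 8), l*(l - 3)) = l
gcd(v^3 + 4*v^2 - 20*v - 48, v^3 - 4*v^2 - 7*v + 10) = v + 2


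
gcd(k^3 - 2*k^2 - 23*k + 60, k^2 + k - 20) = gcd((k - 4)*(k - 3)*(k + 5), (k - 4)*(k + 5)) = k^2 + k - 20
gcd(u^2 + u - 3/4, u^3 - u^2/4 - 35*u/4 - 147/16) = u + 3/2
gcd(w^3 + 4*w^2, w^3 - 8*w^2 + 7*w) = w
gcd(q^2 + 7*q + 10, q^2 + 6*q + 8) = q + 2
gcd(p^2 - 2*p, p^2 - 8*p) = p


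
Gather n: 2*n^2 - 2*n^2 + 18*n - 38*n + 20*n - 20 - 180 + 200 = 0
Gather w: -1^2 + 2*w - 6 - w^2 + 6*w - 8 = -w^2 + 8*w - 15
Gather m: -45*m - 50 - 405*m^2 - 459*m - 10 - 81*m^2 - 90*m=-486*m^2 - 594*m - 60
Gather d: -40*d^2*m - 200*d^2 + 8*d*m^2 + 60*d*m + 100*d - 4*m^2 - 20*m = d^2*(-40*m - 200) + d*(8*m^2 + 60*m + 100) - 4*m^2 - 20*m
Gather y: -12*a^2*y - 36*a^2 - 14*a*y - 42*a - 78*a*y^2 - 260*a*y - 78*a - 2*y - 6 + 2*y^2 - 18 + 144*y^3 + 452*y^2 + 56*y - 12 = -36*a^2 - 120*a + 144*y^3 + y^2*(454 - 78*a) + y*(-12*a^2 - 274*a + 54) - 36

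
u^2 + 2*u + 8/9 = (u + 2/3)*(u + 4/3)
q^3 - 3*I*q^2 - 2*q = q*(q - 2*I)*(q - I)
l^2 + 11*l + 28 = (l + 4)*(l + 7)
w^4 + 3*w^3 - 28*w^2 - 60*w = w*(w - 5)*(w + 2)*(w + 6)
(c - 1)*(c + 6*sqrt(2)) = c^2 - c + 6*sqrt(2)*c - 6*sqrt(2)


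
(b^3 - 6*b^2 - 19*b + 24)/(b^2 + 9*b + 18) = (b^2 - 9*b + 8)/(b + 6)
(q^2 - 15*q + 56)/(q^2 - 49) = (q - 8)/(q + 7)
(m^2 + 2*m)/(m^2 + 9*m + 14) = m/(m + 7)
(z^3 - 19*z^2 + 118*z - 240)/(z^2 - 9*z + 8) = (z^2 - 11*z + 30)/(z - 1)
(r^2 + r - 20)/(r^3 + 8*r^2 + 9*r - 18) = (r^2 + r - 20)/(r^3 + 8*r^2 + 9*r - 18)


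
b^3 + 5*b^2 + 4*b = b*(b + 1)*(b + 4)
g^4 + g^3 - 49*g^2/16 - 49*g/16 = g*(g - 7/4)*(g + 1)*(g + 7/4)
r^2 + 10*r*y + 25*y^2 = (r + 5*y)^2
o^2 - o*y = o*(o - y)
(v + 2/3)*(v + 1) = v^2 + 5*v/3 + 2/3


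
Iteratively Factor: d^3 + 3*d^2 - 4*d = (d)*(d^2 + 3*d - 4) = d*(d + 4)*(d - 1)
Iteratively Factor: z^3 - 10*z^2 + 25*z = (z)*(z^2 - 10*z + 25) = z*(z - 5)*(z - 5)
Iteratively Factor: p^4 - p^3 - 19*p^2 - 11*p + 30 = (p - 1)*(p^3 - 19*p - 30) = (p - 1)*(p + 3)*(p^2 - 3*p - 10) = (p - 1)*(p + 2)*(p + 3)*(p - 5)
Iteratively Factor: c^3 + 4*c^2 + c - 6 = (c + 3)*(c^2 + c - 2) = (c + 2)*(c + 3)*(c - 1)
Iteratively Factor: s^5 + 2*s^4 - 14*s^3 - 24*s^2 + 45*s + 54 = (s - 3)*(s^4 + 5*s^3 + s^2 - 21*s - 18) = (s - 3)*(s + 3)*(s^3 + 2*s^2 - 5*s - 6) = (s - 3)*(s + 3)^2*(s^2 - s - 2) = (s - 3)*(s - 2)*(s + 3)^2*(s + 1)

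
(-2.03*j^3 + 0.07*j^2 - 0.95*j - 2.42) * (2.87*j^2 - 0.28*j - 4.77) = -5.8261*j^5 + 0.7693*j^4 + 6.937*j^3 - 7.0133*j^2 + 5.2091*j + 11.5434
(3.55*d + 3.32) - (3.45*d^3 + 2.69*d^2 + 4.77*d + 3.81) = -3.45*d^3 - 2.69*d^2 - 1.22*d - 0.49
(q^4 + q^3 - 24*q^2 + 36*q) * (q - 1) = q^5 - 25*q^3 + 60*q^2 - 36*q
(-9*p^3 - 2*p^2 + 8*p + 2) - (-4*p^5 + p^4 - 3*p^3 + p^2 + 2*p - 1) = 4*p^5 - p^4 - 6*p^3 - 3*p^2 + 6*p + 3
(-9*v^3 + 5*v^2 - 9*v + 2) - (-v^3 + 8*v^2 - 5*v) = -8*v^3 - 3*v^2 - 4*v + 2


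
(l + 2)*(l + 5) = l^2 + 7*l + 10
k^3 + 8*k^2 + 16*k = k*(k + 4)^2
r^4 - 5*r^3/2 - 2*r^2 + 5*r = r*(r - 5/2)*(r - sqrt(2))*(r + sqrt(2))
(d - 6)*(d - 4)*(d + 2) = d^3 - 8*d^2 + 4*d + 48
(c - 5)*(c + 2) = c^2 - 3*c - 10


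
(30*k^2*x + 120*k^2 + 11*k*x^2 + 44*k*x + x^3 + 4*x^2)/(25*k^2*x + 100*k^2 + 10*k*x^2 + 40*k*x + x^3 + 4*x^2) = (6*k + x)/(5*k + x)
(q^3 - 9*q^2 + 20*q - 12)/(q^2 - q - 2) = (q^2 - 7*q + 6)/(q + 1)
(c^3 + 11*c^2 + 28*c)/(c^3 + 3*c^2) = (c^2 + 11*c + 28)/(c*(c + 3))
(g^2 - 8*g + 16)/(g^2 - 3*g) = (g^2 - 8*g + 16)/(g*(g - 3))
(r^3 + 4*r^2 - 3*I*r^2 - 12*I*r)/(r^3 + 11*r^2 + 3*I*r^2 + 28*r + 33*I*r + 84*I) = r*(r - 3*I)/(r^2 + r*(7 + 3*I) + 21*I)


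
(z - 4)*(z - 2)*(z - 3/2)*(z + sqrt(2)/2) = z^4 - 15*z^3/2 + sqrt(2)*z^3/2 - 15*sqrt(2)*z^2/4 + 17*z^2 - 12*z + 17*sqrt(2)*z/2 - 6*sqrt(2)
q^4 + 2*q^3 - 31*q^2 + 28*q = q*(q - 4)*(q - 1)*(q + 7)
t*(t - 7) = t^2 - 7*t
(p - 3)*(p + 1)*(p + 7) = p^3 + 5*p^2 - 17*p - 21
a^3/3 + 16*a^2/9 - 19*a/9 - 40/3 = (a/3 + 1)*(a - 8/3)*(a + 5)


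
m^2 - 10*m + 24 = (m - 6)*(m - 4)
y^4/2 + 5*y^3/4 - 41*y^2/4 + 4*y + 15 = (y/2 + 1/2)*(y - 5/2)*(y - 2)*(y + 6)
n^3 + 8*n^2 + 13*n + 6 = (n + 1)^2*(n + 6)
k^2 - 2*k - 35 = (k - 7)*(k + 5)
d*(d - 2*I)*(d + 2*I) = d^3 + 4*d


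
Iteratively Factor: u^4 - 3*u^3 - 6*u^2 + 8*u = (u - 1)*(u^3 - 2*u^2 - 8*u) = u*(u - 1)*(u^2 - 2*u - 8) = u*(u - 1)*(u + 2)*(u - 4)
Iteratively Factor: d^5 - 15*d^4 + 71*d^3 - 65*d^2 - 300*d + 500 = (d - 5)*(d^4 - 10*d^3 + 21*d^2 + 40*d - 100) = (d - 5)^2*(d^3 - 5*d^2 - 4*d + 20) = (d - 5)^2*(d - 2)*(d^2 - 3*d - 10) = (d - 5)^2*(d - 2)*(d + 2)*(d - 5)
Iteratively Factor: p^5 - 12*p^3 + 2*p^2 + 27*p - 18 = (p - 1)*(p^4 + p^3 - 11*p^2 - 9*p + 18) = (p - 1)*(p + 2)*(p^3 - p^2 - 9*p + 9) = (p - 1)^2*(p + 2)*(p^2 - 9) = (p - 3)*(p - 1)^2*(p + 2)*(p + 3)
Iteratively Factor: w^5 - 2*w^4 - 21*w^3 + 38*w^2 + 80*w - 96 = (w - 4)*(w^4 + 2*w^3 - 13*w^2 - 14*w + 24) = (w - 4)*(w + 4)*(w^3 - 2*w^2 - 5*w + 6) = (w - 4)*(w + 2)*(w + 4)*(w^2 - 4*w + 3) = (w - 4)*(w - 1)*(w + 2)*(w + 4)*(w - 3)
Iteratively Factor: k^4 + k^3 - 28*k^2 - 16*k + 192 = (k - 4)*(k^3 + 5*k^2 - 8*k - 48) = (k - 4)*(k + 4)*(k^2 + k - 12) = (k - 4)*(k + 4)^2*(k - 3)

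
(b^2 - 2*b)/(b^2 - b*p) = (b - 2)/(b - p)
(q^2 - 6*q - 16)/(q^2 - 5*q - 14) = (q - 8)/(q - 7)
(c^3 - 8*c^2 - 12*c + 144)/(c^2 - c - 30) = (c^2 - 2*c - 24)/(c + 5)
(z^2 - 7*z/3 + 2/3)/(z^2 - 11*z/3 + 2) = (3*z^2 - 7*z + 2)/(3*z^2 - 11*z + 6)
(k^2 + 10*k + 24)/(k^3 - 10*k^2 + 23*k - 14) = (k^2 + 10*k + 24)/(k^3 - 10*k^2 + 23*k - 14)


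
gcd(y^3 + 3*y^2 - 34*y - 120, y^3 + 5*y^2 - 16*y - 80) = y^2 + 9*y + 20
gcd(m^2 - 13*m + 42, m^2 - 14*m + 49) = m - 7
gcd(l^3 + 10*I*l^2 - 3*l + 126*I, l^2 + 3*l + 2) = 1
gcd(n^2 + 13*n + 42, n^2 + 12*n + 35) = n + 7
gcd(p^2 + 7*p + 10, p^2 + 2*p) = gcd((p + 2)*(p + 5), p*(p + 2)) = p + 2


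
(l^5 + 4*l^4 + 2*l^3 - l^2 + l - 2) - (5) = l^5 + 4*l^4 + 2*l^3 - l^2 + l - 7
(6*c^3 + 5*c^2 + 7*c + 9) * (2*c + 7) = 12*c^4 + 52*c^3 + 49*c^2 + 67*c + 63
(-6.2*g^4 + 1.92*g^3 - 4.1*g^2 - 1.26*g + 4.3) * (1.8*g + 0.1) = -11.16*g^5 + 2.836*g^4 - 7.188*g^3 - 2.678*g^2 + 7.614*g + 0.43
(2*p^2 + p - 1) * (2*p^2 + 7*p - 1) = 4*p^4 + 16*p^3 + 3*p^2 - 8*p + 1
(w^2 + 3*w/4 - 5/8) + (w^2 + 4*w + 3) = 2*w^2 + 19*w/4 + 19/8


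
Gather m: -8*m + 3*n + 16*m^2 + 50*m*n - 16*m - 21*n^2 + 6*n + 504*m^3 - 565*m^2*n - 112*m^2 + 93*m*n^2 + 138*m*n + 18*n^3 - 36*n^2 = 504*m^3 + m^2*(-565*n - 96) + m*(93*n^2 + 188*n - 24) + 18*n^3 - 57*n^2 + 9*n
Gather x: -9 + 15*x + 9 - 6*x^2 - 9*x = -6*x^2 + 6*x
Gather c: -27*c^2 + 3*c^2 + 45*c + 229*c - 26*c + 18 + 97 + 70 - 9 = -24*c^2 + 248*c + 176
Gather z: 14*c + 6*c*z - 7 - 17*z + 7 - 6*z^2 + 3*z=14*c - 6*z^2 + z*(6*c - 14)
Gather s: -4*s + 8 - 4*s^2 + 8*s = -4*s^2 + 4*s + 8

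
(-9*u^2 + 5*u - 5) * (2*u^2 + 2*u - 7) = -18*u^4 - 8*u^3 + 63*u^2 - 45*u + 35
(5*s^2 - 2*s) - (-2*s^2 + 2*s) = 7*s^2 - 4*s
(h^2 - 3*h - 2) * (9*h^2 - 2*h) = 9*h^4 - 29*h^3 - 12*h^2 + 4*h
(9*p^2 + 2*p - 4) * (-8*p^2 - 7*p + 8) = -72*p^4 - 79*p^3 + 90*p^2 + 44*p - 32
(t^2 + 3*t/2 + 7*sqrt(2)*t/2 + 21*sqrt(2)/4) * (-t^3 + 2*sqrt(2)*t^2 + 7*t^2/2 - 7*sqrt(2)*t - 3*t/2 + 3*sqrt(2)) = -t^5 - 3*sqrt(2)*t^4/2 + 2*t^4 + 3*sqrt(2)*t^3 + 71*t^3/4 - 121*t^2/4 + 45*sqrt(2)*t^2/8 - 105*t/2 - 27*sqrt(2)*t/8 + 63/2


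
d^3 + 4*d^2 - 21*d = d*(d - 3)*(d + 7)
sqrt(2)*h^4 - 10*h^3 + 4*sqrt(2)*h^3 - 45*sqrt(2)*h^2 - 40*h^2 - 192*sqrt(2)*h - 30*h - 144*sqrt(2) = (h + 3)*(h - 8*sqrt(2))*(h + 3*sqrt(2))*(sqrt(2)*h + sqrt(2))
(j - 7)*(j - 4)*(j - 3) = j^3 - 14*j^2 + 61*j - 84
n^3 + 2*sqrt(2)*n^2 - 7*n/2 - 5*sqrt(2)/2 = (n - sqrt(2))*(n + sqrt(2)/2)*(n + 5*sqrt(2)/2)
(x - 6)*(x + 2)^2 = x^3 - 2*x^2 - 20*x - 24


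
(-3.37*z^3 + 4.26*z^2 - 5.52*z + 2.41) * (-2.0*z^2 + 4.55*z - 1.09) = 6.74*z^5 - 23.8535*z^4 + 34.0963*z^3 - 34.5794*z^2 + 16.9823*z - 2.6269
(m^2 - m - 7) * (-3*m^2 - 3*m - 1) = -3*m^4 + 23*m^2 + 22*m + 7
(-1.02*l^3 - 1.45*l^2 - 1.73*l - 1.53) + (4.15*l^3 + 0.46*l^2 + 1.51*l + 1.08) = 3.13*l^3 - 0.99*l^2 - 0.22*l - 0.45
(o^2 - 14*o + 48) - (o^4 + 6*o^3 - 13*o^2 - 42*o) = -o^4 - 6*o^3 + 14*o^2 + 28*o + 48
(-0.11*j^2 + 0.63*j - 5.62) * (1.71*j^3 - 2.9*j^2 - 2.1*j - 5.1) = -0.1881*j^5 + 1.3963*j^4 - 11.2062*j^3 + 15.536*j^2 + 8.589*j + 28.662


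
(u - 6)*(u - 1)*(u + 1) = u^3 - 6*u^2 - u + 6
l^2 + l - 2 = (l - 1)*(l + 2)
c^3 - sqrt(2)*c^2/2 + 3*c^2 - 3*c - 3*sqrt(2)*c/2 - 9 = (c + 3)*(c - 3*sqrt(2)/2)*(c + sqrt(2))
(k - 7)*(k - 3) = k^2 - 10*k + 21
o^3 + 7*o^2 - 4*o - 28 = (o - 2)*(o + 2)*(o + 7)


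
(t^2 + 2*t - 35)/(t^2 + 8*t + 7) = (t - 5)/(t + 1)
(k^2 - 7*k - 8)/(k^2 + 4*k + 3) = (k - 8)/(k + 3)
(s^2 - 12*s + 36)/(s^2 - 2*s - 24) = (s - 6)/(s + 4)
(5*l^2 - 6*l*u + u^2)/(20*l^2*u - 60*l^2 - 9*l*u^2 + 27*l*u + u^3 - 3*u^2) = (-l + u)/(-4*l*u + 12*l + u^2 - 3*u)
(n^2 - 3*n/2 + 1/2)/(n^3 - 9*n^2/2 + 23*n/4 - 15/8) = 4*(n - 1)/(4*n^2 - 16*n + 15)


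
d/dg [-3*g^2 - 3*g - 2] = -6*g - 3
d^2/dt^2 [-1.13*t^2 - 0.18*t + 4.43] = -2.26000000000000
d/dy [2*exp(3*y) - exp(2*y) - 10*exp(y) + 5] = 2*(3*exp(2*y) - exp(y) - 5)*exp(y)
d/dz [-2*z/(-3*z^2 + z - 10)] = 2*(10 - 3*z^2)/(9*z^4 - 6*z^3 + 61*z^2 - 20*z + 100)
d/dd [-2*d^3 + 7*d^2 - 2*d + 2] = -6*d^2 + 14*d - 2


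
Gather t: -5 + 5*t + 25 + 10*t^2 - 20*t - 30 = 10*t^2 - 15*t - 10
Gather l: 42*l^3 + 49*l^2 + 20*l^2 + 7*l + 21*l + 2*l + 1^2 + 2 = 42*l^3 + 69*l^2 + 30*l + 3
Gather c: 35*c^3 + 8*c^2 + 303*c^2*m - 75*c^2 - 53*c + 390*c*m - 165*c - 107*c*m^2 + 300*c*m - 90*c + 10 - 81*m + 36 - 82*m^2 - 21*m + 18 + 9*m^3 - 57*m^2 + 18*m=35*c^3 + c^2*(303*m - 67) + c*(-107*m^2 + 690*m - 308) + 9*m^3 - 139*m^2 - 84*m + 64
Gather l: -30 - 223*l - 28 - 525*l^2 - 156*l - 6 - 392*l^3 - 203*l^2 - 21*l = -392*l^3 - 728*l^2 - 400*l - 64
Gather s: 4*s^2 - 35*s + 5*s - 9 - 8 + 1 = 4*s^2 - 30*s - 16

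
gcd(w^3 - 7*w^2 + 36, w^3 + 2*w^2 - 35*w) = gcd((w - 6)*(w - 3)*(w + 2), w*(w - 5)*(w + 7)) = 1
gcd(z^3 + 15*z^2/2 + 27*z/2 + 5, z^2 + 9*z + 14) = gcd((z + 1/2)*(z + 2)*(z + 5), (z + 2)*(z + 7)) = z + 2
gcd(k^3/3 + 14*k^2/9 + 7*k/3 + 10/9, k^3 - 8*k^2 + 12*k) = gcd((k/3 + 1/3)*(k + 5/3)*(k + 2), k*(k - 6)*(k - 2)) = 1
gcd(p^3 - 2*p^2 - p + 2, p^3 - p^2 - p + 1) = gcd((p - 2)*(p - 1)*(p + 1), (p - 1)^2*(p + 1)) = p^2 - 1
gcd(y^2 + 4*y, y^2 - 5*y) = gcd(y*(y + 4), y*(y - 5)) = y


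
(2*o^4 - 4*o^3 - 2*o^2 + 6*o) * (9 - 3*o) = -6*o^5 + 30*o^4 - 30*o^3 - 36*o^2 + 54*o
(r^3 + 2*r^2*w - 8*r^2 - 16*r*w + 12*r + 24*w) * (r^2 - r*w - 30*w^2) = r^5 + r^4*w - 8*r^4 - 32*r^3*w^2 - 8*r^3*w + 12*r^3 - 60*r^2*w^3 + 256*r^2*w^2 + 12*r^2*w + 480*r*w^3 - 384*r*w^2 - 720*w^3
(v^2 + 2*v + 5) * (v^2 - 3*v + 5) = v^4 - v^3 + 4*v^2 - 5*v + 25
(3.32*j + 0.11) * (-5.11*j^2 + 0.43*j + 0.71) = -16.9652*j^3 + 0.8655*j^2 + 2.4045*j + 0.0781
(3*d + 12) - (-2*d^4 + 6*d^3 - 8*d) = 2*d^4 - 6*d^3 + 11*d + 12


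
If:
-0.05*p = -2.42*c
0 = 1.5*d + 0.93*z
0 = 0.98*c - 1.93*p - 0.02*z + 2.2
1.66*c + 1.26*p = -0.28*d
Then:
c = 0.02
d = -4.94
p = 1.07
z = 7.97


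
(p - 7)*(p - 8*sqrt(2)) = p^2 - 8*sqrt(2)*p - 7*p + 56*sqrt(2)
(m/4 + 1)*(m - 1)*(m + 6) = m^3/4 + 9*m^2/4 + 7*m/2 - 6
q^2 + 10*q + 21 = (q + 3)*(q + 7)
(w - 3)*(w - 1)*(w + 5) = w^3 + w^2 - 17*w + 15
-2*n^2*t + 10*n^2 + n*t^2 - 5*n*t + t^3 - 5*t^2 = (-n + t)*(2*n + t)*(t - 5)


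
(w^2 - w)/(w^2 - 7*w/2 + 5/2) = 2*w/(2*w - 5)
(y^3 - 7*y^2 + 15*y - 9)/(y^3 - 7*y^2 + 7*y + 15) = (y^2 - 4*y + 3)/(y^2 - 4*y - 5)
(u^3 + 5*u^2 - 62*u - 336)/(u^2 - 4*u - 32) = (u^2 + 13*u + 42)/(u + 4)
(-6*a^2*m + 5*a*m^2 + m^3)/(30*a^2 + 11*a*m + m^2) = m*(-a + m)/(5*a + m)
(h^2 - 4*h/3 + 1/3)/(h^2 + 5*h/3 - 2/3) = (h - 1)/(h + 2)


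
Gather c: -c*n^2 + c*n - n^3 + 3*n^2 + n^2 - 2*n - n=c*(-n^2 + n) - n^3 + 4*n^2 - 3*n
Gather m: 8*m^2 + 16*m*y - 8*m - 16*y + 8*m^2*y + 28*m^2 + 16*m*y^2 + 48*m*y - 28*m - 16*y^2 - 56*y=m^2*(8*y + 36) + m*(16*y^2 + 64*y - 36) - 16*y^2 - 72*y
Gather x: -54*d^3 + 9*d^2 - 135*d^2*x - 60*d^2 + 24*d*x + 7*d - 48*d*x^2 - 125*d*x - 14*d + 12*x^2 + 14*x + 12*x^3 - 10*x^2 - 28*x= -54*d^3 - 51*d^2 - 7*d + 12*x^3 + x^2*(2 - 48*d) + x*(-135*d^2 - 101*d - 14)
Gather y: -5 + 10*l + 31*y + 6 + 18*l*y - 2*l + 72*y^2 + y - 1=8*l + 72*y^2 + y*(18*l + 32)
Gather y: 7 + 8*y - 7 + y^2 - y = y^2 + 7*y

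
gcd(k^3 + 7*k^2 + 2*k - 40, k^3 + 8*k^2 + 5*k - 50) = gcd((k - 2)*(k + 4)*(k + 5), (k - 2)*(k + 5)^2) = k^2 + 3*k - 10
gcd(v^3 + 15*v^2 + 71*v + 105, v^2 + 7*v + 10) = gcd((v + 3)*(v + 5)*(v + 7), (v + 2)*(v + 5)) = v + 5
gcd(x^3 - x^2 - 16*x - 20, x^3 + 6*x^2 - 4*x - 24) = x + 2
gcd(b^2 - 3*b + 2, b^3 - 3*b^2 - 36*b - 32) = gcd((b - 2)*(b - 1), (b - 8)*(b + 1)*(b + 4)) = 1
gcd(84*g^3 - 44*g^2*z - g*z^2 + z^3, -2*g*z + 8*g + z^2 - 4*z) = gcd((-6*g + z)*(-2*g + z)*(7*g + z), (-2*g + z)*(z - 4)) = -2*g + z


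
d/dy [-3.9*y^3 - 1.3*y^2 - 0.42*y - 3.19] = -11.7*y^2 - 2.6*y - 0.42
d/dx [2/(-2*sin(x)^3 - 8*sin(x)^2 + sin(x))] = 2*(6*sin(x)^2 + 16*sin(x) - 1)*cos(x)/((8*sin(x) - cos(2*x))^2*sin(x)^2)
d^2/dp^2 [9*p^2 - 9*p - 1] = 18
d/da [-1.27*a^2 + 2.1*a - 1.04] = 2.1 - 2.54*a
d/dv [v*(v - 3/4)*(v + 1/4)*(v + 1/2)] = 4*v^3 - 7*v/8 - 3/32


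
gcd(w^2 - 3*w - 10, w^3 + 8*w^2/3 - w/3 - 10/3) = w + 2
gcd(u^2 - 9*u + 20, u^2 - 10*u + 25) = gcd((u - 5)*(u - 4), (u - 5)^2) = u - 5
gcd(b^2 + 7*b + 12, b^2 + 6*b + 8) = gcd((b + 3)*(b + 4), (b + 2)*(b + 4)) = b + 4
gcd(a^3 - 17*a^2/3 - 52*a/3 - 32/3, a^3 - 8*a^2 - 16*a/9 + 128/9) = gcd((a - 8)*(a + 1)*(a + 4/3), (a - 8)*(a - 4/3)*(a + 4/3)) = a^2 - 20*a/3 - 32/3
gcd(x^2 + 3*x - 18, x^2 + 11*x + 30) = x + 6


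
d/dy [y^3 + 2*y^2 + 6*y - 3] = 3*y^2 + 4*y + 6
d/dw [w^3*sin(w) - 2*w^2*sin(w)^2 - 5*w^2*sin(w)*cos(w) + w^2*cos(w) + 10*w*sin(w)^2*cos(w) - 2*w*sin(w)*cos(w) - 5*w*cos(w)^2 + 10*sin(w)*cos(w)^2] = w^3*cos(w) + 2*w^2*sin(w) - 2*w^2*sin(2*w) - 5*w^2*cos(2*w) - 5*w*sin(w)/2 + 15*w*sin(3*w)/2 + 2*w*cos(w) - 2*w - sin(2*w) + 5*cos(w) - 5*cos(2*w)/2 + 5*cos(3*w) - 5/2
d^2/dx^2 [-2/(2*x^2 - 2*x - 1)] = 8*(-2*x^2 + 2*x + 2*(2*x - 1)^2 + 1)/(-2*x^2 + 2*x + 1)^3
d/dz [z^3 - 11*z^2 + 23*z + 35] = 3*z^2 - 22*z + 23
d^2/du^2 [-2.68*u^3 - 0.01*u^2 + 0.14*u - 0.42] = -16.08*u - 0.02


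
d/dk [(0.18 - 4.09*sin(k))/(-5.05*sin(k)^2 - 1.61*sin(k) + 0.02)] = (-20.6545*sin(k)^2 + 1.818*sin(k) + 0.208)*cos(k)/(25.5025*sin(k)^4 + 16.261*sin(k)^3 + 2.3901*sin(k)^2 - 0.0644*sin(k) + 0.0004)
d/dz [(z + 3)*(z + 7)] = 2*z + 10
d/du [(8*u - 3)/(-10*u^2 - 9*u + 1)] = (80*u^2 - 60*u - 19)/(100*u^4 + 180*u^3 + 61*u^2 - 18*u + 1)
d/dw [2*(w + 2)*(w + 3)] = 4*w + 10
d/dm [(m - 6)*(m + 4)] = 2*m - 2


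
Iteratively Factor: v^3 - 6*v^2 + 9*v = (v - 3)*(v^2 - 3*v) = (v - 3)^2*(v)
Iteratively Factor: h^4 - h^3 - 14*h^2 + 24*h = (h + 4)*(h^3 - 5*h^2 + 6*h) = h*(h + 4)*(h^2 - 5*h + 6) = h*(h - 2)*(h + 4)*(h - 3)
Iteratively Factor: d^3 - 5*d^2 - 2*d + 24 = (d + 2)*(d^2 - 7*d + 12) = (d - 4)*(d + 2)*(d - 3)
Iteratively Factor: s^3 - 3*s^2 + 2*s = (s - 2)*(s^2 - s) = s*(s - 2)*(s - 1)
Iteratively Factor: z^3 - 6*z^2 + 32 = (z + 2)*(z^2 - 8*z + 16) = (z - 4)*(z + 2)*(z - 4)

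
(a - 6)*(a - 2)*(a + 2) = a^3 - 6*a^2 - 4*a + 24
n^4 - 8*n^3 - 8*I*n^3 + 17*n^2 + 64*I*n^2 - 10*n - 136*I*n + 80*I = (n - 5)*(n - 2)*(n - 1)*(n - 8*I)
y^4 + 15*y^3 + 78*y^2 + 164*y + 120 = (y + 2)^2*(y + 5)*(y + 6)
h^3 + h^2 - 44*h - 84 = (h - 7)*(h + 2)*(h + 6)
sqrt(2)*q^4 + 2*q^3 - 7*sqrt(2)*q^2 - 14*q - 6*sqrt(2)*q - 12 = (q - 3)*(q + 2)*(q + sqrt(2))*(sqrt(2)*q + sqrt(2))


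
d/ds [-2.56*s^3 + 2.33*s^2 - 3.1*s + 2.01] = -7.68*s^2 + 4.66*s - 3.1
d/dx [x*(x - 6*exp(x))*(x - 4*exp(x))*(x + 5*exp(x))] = -5*x^3*exp(x) + 4*x^3 - 52*x^2*exp(2*x) - 15*x^2*exp(x) + 360*x*exp(3*x) - 52*x*exp(2*x) + 120*exp(3*x)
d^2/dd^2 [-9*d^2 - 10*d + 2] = -18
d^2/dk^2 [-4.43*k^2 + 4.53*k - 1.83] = -8.86000000000000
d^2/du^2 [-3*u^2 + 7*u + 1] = -6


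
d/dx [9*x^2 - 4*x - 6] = 18*x - 4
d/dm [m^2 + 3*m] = 2*m + 3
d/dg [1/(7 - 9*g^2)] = 18*g/(9*g^2 - 7)^2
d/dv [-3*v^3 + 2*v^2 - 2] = v*(4 - 9*v)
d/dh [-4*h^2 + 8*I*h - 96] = -8*h + 8*I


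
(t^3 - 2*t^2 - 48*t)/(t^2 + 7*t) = (t^2 - 2*t - 48)/(t + 7)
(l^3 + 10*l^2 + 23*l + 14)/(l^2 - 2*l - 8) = (l^2 + 8*l + 7)/(l - 4)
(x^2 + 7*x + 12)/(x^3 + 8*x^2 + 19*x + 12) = 1/(x + 1)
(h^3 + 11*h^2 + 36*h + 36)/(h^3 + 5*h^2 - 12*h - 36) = (h + 3)/(h - 3)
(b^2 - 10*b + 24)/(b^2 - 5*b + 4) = (b - 6)/(b - 1)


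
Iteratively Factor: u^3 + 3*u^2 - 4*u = (u)*(u^2 + 3*u - 4) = u*(u + 4)*(u - 1)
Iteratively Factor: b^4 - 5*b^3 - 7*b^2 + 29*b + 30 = (b + 2)*(b^3 - 7*b^2 + 7*b + 15) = (b - 5)*(b + 2)*(b^2 - 2*b - 3) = (b - 5)*(b + 1)*(b + 2)*(b - 3)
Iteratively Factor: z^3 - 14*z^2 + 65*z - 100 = (z - 5)*(z^2 - 9*z + 20) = (z - 5)*(z - 4)*(z - 5)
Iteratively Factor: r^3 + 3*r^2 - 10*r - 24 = (r + 2)*(r^2 + r - 12) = (r + 2)*(r + 4)*(r - 3)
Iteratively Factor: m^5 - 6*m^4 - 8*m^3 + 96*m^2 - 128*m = (m - 4)*(m^4 - 2*m^3 - 16*m^2 + 32*m) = (m - 4)^2*(m^3 + 2*m^2 - 8*m) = (m - 4)^2*(m + 4)*(m^2 - 2*m) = (m - 4)^2*(m - 2)*(m + 4)*(m)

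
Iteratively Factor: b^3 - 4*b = (b - 2)*(b^2 + 2*b) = (b - 2)*(b + 2)*(b)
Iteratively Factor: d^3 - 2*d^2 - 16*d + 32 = (d + 4)*(d^2 - 6*d + 8) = (d - 4)*(d + 4)*(d - 2)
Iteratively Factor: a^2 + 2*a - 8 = (a - 2)*(a + 4)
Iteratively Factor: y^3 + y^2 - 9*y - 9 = (y - 3)*(y^2 + 4*y + 3) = (y - 3)*(y + 1)*(y + 3)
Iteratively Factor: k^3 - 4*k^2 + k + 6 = (k - 2)*(k^2 - 2*k - 3) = (k - 2)*(k + 1)*(k - 3)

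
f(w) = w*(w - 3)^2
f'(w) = w*(2*w - 6) + (w - 3)^2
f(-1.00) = -16.00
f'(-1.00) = 24.00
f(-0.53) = -6.60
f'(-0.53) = 16.20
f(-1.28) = -23.45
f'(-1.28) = 29.28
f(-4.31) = -230.31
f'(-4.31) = 116.45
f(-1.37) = -26.16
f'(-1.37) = 31.07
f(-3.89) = -184.67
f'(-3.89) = 101.08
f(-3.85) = -180.65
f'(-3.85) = 99.67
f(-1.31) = -24.33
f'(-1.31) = 29.87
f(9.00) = 324.00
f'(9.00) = 144.00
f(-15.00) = -4860.00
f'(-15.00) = 864.00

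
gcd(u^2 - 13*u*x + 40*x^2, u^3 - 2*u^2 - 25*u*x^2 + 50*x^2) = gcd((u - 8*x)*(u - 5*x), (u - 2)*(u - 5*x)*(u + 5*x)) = -u + 5*x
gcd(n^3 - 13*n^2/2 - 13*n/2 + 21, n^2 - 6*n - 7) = n - 7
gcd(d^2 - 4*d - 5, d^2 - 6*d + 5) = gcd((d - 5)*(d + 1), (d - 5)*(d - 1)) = d - 5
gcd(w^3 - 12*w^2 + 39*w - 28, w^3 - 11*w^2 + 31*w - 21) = w^2 - 8*w + 7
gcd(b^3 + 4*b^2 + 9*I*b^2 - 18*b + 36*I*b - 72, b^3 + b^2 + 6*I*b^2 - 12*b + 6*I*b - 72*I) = b^2 + b*(4 + 6*I) + 24*I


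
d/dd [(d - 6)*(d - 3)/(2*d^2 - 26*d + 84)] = -2/(d^2 - 14*d + 49)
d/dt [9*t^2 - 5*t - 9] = 18*t - 5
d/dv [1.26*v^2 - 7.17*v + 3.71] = 2.52*v - 7.17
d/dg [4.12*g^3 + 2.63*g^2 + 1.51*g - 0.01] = 12.36*g^2 + 5.26*g + 1.51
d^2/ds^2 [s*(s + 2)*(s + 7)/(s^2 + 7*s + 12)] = 24*(-s^3 - 6*s^2 - 6*s + 10)/(s^6 + 21*s^5 + 183*s^4 + 847*s^3 + 2196*s^2 + 3024*s + 1728)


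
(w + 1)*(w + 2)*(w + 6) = w^3 + 9*w^2 + 20*w + 12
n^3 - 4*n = n*(n - 2)*(n + 2)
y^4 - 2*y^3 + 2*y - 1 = (y - 1)^3*(y + 1)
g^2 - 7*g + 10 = (g - 5)*(g - 2)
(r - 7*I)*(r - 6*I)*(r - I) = r^3 - 14*I*r^2 - 55*r + 42*I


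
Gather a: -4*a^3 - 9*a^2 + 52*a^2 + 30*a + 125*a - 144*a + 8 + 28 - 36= -4*a^3 + 43*a^2 + 11*a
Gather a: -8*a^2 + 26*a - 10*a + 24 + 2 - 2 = -8*a^2 + 16*a + 24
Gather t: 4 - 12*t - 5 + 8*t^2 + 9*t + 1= 8*t^2 - 3*t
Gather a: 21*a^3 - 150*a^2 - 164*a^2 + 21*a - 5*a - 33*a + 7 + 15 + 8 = 21*a^3 - 314*a^2 - 17*a + 30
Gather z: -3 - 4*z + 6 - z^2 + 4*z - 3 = -z^2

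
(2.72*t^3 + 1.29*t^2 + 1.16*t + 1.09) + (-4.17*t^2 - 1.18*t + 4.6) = 2.72*t^3 - 2.88*t^2 - 0.02*t + 5.69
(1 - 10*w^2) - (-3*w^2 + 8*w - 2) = -7*w^2 - 8*w + 3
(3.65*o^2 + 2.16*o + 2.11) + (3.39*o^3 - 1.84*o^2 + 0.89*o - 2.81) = 3.39*o^3 + 1.81*o^2 + 3.05*o - 0.7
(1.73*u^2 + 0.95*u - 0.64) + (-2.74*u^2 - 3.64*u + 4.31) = -1.01*u^2 - 2.69*u + 3.67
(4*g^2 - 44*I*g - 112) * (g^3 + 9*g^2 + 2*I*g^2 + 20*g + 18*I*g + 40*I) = 4*g^5 + 36*g^4 - 36*I*g^4 + 56*g^3 - 324*I*g^3 - 216*g^2 - 944*I*g^2 - 480*g - 2016*I*g - 4480*I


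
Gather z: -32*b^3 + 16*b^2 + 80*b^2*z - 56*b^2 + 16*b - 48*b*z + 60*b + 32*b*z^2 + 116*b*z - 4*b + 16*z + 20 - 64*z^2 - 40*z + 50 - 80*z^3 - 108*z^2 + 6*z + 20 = -32*b^3 - 40*b^2 + 72*b - 80*z^3 + z^2*(32*b - 172) + z*(80*b^2 + 68*b - 18) + 90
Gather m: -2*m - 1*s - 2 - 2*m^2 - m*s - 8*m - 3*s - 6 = -2*m^2 + m*(-s - 10) - 4*s - 8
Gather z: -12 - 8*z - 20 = -8*z - 32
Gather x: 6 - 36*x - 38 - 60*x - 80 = -96*x - 112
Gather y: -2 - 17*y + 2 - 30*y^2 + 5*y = -30*y^2 - 12*y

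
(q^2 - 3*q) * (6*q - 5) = 6*q^3 - 23*q^2 + 15*q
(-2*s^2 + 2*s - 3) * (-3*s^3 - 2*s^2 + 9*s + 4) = 6*s^5 - 2*s^4 - 13*s^3 + 16*s^2 - 19*s - 12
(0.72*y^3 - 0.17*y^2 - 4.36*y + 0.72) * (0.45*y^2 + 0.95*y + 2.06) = 0.324*y^5 + 0.6075*y^4 - 0.6403*y^3 - 4.1682*y^2 - 8.2976*y + 1.4832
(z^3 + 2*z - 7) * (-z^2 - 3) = -z^5 - 5*z^3 + 7*z^2 - 6*z + 21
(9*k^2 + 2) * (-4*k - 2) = -36*k^3 - 18*k^2 - 8*k - 4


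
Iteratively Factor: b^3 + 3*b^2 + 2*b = (b + 1)*(b^2 + 2*b) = b*(b + 1)*(b + 2)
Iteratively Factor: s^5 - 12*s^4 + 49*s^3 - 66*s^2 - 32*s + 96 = (s - 4)*(s^4 - 8*s^3 + 17*s^2 + 2*s - 24) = (s - 4)*(s + 1)*(s^3 - 9*s^2 + 26*s - 24) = (s - 4)*(s - 2)*(s + 1)*(s^2 - 7*s + 12) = (s - 4)*(s - 3)*(s - 2)*(s + 1)*(s - 4)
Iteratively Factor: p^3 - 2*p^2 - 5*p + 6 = (p - 3)*(p^2 + p - 2) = (p - 3)*(p - 1)*(p + 2)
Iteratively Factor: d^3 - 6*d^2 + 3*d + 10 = (d + 1)*(d^2 - 7*d + 10) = (d - 2)*(d + 1)*(d - 5)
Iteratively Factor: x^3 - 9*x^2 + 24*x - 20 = (x - 2)*(x^2 - 7*x + 10) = (x - 5)*(x - 2)*(x - 2)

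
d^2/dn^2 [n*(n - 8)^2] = 6*n - 32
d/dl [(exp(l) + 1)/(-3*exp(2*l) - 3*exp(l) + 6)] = ((exp(l) + 1)*(2*exp(l) + 1) - exp(2*l) - exp(l) + 2)*exp(l)/(3*(exp(2*l) + exp(l) - 2)^2)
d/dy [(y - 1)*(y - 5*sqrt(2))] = 2*y - 5*sqrt(2) - 1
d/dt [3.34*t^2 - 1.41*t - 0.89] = 6.68*t - 1.41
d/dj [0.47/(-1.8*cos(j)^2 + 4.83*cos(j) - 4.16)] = (2.2701 - 1.692*cos(j))*sin(j)/(1.8*cos(j)^2 - 4.83*cos(j) + 4.16)^2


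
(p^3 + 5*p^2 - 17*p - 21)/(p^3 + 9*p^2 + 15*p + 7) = (p - 3)/(p + 1)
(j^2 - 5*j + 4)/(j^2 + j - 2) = (j - 4)/(j + 2)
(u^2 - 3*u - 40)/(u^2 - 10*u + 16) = (u + 5)/(u - 2)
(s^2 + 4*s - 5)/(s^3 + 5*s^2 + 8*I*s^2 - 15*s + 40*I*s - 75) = (s - 1)/(s^2 + 8*I*s - 15)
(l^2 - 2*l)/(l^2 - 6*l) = (l - 2)/(l - 6)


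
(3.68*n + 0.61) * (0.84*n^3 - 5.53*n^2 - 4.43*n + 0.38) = 3.0912*n^4 - 19.838*n^3 - 19.6757*n^2 - 1.3039*n + 0.2318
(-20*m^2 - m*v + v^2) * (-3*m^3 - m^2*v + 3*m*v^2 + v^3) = 60*m^5 + 23*m^4*v - 62*m^3*v^2 - 24*m^2*v^3 + 2*m*v^4 + v^5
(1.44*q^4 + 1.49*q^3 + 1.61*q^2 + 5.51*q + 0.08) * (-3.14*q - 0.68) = -4.5216*q^5 - 5.6578*q^4 - 6.0686*q^3 - 18.3962*q^2 - 3.998*q - 0.0544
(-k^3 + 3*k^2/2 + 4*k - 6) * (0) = 0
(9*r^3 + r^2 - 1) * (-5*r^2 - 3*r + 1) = -45*r^5 - 32*r^4 + 6*r^3 + 6*r^2 + 3*r - 1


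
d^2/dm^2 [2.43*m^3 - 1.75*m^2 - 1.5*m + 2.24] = 14.58*m - 3.5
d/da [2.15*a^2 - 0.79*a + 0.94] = 4.3*a - 0.79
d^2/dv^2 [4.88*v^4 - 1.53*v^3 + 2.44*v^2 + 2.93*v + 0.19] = 58.56*v^2 - 9.18*v + 4.88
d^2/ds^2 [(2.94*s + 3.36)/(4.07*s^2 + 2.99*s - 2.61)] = ((2.94*s + 3.36)*(8.14*s + 2.99)*(16.28*s + 5.98) - (71.7948*s + 44.9316)*(4.07*s^2 + 2.99*s - 2.61))/(4.07*s^2 + 2.99*s - 2.61)^3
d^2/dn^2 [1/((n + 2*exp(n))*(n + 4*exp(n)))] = 2*(-2*(n + 2*exp(n))^2*(n + 4*exp(n))*exp(n) + (n + 2*exp(n))^2*(4*exp(n) + 1)^2 - (n + 2*exp(n))*(n + 4*exp(n))^2*exp(n) + (n + 2*exp(n))*(n + 4*exp(n))*(2*exp(n) + 1)*(4*exp(n) + 1) + (n + 4*exp(n))^2*(2*exp(n) + 1)^2)/((n + 2*exp(n))^3*(n + 4*exp(n))^3)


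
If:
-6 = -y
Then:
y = 6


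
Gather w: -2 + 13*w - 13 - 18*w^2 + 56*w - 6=-18*w^2 + 69*w - 21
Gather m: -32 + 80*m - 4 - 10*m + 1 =70*m - 35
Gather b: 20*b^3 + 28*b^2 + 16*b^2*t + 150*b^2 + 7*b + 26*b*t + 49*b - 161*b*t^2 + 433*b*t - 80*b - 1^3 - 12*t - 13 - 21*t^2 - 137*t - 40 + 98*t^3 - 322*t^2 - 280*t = 20*b^3 + b^2*(16*t + 178) + b*(-161*t^2 + 459*t - 24) + 98*t^3 - 343*t^2 - 429*t - 54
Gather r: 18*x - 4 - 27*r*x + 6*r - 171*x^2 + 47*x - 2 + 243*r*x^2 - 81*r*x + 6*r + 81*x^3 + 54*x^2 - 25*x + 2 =r*(243*x^2 - 108*x + 12) + 81*x^3 - 117*x^2 + 40*x - 4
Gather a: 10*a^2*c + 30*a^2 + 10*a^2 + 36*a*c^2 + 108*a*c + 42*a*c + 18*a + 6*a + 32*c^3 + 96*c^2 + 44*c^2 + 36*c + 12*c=a^2*(10*c + 40) + a*(36*c^2 + 150*c + 24) + 32*c^3 + 140*c^2 + 48*c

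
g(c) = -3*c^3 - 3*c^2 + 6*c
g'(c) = -9*c^2 - 6*c + 6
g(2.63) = -59.55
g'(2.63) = -72.03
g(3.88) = -197.12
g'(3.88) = -152.77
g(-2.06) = 1.13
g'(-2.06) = -19.83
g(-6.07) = 523.99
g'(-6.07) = -289.18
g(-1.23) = -6.34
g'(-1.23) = -0.24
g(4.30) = -268.19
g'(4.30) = -186.21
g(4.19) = -248.21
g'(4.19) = -177.14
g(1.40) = -5.71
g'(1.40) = -20.04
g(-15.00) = 9360.00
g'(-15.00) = -1929.00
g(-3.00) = 36.00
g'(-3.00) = -57.00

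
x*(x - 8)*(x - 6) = x^3 - 14*x^2 + 48*x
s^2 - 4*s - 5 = (s - 5)*(s + 1)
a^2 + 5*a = a*(a + 5)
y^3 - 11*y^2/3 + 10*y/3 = y*(y - 2)*(y - 5/3)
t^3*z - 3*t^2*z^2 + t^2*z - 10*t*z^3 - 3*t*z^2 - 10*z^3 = (t - 5*z)*(t + 2*z)*(t*z + z)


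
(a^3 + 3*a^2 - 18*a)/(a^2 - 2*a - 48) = a*(a - 3)/(a - 8)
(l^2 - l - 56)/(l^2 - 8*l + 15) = (l^2 - l - 56)/(l^2 - 8*l + 15)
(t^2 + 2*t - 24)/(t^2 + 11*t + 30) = (t - 4)/(t + 5)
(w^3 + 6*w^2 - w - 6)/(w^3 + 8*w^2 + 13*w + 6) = (w - 1)/(w + 1)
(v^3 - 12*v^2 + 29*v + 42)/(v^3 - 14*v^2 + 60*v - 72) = (v^2 - 6*v - 7)/(v^2 - 8*v + 12)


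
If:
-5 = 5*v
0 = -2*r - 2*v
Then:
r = 1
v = -1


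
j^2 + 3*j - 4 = (j - 1)*(j + 4)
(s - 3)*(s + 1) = s^2 - 2*s - 3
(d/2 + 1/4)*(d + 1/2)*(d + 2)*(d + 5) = d^4/2 + 4*d^3 + 69*d^2/8 + 47*d/8 + 5/4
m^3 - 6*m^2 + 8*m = m*(m - 4)*(m - 2)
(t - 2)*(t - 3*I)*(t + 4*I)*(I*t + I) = I*t^4 - t^3 - I*t^3 + t^2 + 10*I*t^2 + 2*t - 12*I*t - 24*I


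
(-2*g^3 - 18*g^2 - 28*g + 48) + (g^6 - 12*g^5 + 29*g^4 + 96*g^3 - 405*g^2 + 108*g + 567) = g^6 - 12*g^5 + 29*g^4 + 94*g^3 - 423*g^2 + 80*g + 615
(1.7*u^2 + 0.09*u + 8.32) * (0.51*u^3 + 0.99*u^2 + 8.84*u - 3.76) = 0.867*u^5 + 1.7289*u^4 + 19.3603*u^3 + 2.6404*u^2 + 73.2104*u - 31.2832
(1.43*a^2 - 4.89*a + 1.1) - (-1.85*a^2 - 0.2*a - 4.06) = 3.28*a^2 - 4.69*a + 5.16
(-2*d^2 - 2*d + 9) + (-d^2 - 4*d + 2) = -3*d^2 - 6*d + 11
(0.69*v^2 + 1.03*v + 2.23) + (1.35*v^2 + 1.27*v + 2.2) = 2.04*v^2 + 2.3*v + 4.43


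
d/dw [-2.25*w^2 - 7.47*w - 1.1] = -4.5*w - 7.47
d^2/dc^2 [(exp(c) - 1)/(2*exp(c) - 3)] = (2*exp(c) + 3)*exp(c)/(8*exp(3*c) - 36*exp(2*c) + 54*exp(c) - 27)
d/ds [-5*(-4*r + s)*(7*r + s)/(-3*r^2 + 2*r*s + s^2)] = 5*r*(-47*r^2 - 50*r*s + s^2)/(9*r^4 - 12*r^3*s - 2*r^2*s^2 + 4*r*s^3 + s^4)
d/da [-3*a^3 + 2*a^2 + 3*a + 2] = -9*a^2 + 4*a + 3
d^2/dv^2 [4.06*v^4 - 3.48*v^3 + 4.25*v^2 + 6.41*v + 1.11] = 48.72*v^2 - 20.88*v + 8.5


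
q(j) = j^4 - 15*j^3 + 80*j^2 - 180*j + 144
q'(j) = 4*j^3 - 45*j^2 + 160*j - 180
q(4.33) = -1.71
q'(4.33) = -6.17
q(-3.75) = 2932.77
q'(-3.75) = -1623.75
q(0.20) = 111.08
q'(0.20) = -149.77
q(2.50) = -1.31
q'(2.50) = 1.25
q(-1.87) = 870.67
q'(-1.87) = -662.72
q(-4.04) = 3432.41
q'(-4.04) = -1824.63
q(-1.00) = 420.00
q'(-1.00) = -389.00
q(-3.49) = 2532.59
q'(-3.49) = -1456.54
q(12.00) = 4320.00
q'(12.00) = 2172.00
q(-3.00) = 1890.00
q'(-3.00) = -1173.00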